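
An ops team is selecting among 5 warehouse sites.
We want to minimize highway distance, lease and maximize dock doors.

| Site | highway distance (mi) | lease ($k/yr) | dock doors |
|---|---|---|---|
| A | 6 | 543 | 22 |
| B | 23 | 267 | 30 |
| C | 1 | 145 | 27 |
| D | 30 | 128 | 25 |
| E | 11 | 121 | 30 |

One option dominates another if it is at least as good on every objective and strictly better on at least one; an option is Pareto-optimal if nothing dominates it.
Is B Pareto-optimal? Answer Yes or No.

E vs B: highway distance 11≤23, lease 121≤267, dock doors 30≥30 — E is at least as good on every objective and strictly better on at least one, so E dominates B.

No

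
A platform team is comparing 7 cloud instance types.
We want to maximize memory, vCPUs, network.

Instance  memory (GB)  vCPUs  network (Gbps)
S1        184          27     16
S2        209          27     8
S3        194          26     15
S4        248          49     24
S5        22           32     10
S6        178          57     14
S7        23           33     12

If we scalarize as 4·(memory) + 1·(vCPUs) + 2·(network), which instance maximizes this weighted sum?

S1: 4·184 + 1·27 + 2·16 = 795
S2: 4·209 + 1·27 + 2·8 = 879
S3: 4·194 + 1·26 + 2·15 = 832
S4: 4·248 + 1·49 + 2·24 = 1089
S5: 4·22 + 1·32 + 2·10 = 140
S6: 4·178 + 1·57 + 2·14 = 797
S7: 4·23 + 1·33 + 2·12 = 149
Highest: S4 at 1089.

S4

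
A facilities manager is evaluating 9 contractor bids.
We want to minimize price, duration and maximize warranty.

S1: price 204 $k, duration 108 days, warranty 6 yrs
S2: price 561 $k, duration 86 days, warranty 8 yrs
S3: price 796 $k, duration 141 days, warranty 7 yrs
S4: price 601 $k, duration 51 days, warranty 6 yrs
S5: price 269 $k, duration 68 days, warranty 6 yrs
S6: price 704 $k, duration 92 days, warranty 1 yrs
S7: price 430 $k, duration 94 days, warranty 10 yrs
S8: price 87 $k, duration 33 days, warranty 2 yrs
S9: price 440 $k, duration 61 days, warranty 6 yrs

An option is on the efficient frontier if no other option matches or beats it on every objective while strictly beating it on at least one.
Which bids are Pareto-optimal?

S1, S2, S4, S5, S7, S8, S9

S1: not dominated.
S2: not dominated.
S3: dominated by S2 (price 561≤796, duration 86≤141, warranty 8≥7).
S4: not dominated.
S5: not dominated.
S6: dominated by S2 (price 561≤704, duration 86≤92, warranty 8≥1).
S7: not dominated (best warranty).
S8: not dominated (best price).
S9: not dominated.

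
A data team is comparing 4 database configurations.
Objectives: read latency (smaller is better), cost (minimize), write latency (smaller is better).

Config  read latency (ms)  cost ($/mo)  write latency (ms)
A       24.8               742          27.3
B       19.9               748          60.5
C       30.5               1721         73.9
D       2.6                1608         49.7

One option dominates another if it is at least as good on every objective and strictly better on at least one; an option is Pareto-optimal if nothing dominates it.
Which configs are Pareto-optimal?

A: not dominated (best cost).
B: not dominated.
C: dominated by A (read latency 24.8≤30.5, cost 742≤1721, write latency 27.3≤73.9).
D: not dominated (best read latency).

A, B, D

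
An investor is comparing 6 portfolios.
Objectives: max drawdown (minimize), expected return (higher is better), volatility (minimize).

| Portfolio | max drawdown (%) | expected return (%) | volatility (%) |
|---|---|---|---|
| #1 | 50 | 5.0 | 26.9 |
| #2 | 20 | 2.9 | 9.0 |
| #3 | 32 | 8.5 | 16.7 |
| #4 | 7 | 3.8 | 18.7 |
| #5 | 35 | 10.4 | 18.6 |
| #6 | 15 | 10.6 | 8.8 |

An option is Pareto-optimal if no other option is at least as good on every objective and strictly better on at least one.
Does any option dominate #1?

#3 vs #1: max drawdown 32≤50, expected return 8.5≥5.0, volatility 16.7≤26.9 — #3 is at least as good on every objective and strictly better on at least one, so #3 dominates #1.

Yes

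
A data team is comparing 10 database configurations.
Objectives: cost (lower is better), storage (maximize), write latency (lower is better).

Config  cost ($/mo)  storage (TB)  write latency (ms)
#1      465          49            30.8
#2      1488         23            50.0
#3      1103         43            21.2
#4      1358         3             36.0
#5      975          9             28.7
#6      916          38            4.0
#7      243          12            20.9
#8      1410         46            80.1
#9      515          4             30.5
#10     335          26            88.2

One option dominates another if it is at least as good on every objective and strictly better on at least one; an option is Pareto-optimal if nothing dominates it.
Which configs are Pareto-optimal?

#1: not dominated (best storage).
#2: dominated by #1 (cost 465≤1488, storage 49≥23, write latency 30.8≤50.0).
#3: not dominated.
#4: dominated by #1 (cost 465≤1358, storage 49≥3, write latency 30.8≤36.0).
#5: dominated by #6 (cost 916≤975, storage 38≥9, write latency 4.0≤28.7).
#6: not dominated (best write latency).
#7: not dominated (best cost).
#8: dominated by #1 (cost 465≤1410, storage 49≥46, write latency 30.8≤80.1).
#9: dominated by #7 (cost 243≤515, storage 12≥4, write latency 20.9≤30.5).
#10: not dominated.

#1, #3, #6, #7, #10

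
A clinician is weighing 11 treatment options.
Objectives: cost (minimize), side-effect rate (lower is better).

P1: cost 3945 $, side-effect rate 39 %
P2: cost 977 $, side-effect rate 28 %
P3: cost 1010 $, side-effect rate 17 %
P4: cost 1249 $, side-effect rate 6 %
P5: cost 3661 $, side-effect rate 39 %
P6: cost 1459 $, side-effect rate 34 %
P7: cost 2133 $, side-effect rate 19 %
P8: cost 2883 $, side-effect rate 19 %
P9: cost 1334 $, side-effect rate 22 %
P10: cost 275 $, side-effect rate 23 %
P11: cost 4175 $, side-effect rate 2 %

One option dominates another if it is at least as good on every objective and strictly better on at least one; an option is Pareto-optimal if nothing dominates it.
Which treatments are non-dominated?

P3, P4, P10, P11

P1: dominated by P2 (cost 977≤3945, side-effect rate 28≤39).
P2: dominated by P10 (cost 275≤977, side-effect rate 23≤28).
P3: not dominated.
P4: not dominated.
P5: dominated by P2 (cost 977≤3661, side-effect rate 28≤39).
P6: dominated by P2 (cost 977≤1459, side-effect rate 28≤34).
P7: dominated by P3 (cost 1010≤2133, side-effect rate 17≤19).
P8: dominated by P3 (cost 1010≤2883, side-effect rate 17≤19).
P9: dominated by P3 (cost 1010≤1334, side-effect rate 17≤22).
P10: not dominated (best cost).
P11: not dominated (best side-effect rate).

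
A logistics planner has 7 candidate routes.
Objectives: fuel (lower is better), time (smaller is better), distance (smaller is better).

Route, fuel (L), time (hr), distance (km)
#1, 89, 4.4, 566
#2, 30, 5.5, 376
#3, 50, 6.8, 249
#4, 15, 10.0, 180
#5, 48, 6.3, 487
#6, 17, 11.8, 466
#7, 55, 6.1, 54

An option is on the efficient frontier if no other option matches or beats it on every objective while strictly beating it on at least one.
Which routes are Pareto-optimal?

#1, #2, #3, #4, #7

#1: not dominated (best time).
#2: not dominated.
#3: not dominated.
#4: not dominated (best fuel).
#5: dominated by #2 (fuel 30≤48, time 5.5≤6.3, distance 376≤487).
#6: dominated by #4 (fuel 15≤17, time 10.0≤11.8, distance 180≤466).
#7: not dominated (best distance).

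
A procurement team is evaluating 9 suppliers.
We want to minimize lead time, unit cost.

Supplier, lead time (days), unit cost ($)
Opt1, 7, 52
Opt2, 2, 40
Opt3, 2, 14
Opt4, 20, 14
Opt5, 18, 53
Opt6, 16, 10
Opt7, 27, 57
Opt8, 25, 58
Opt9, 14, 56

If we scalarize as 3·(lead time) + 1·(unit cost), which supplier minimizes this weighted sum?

Opt3

Opt1: 3·7 + 1·52 = 73
Opt2: 3·2 + 1·40 = 46
Opt3: 3·2 + 1·14 = 20
Opt4: 3·20 + 1·14 = 74
Opt5: 3·18 + 1·53 = 107
Opt6: 3·16 + 1·10 = 58
Opt7: 3·27 + 1·57 = 138
Opt8: 3·25 + 1·58 = 133
Opt9: 3·14 + 1·56 = 98
Lowest: Opt3 at 20.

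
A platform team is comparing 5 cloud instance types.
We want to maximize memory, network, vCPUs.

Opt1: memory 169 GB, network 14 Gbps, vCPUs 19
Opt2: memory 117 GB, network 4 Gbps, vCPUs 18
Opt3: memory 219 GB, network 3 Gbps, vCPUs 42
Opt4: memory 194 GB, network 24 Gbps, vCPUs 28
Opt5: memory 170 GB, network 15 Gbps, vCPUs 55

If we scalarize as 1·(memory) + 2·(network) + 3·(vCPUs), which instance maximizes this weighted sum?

Opt5

Opt1: 1·169 + 2·14 + 3·19 = 254
Opt2: 1·117 + 2·4 + 3·18 = 179
Opt3: 1·219 + 2·3 + 3·42 = 351
Opt4: 1·194 + 2·24 + 3·28 = 326
Opt5: 1·170 + 2·15 + 3·55 = 365
Highest: Opt5 at 365.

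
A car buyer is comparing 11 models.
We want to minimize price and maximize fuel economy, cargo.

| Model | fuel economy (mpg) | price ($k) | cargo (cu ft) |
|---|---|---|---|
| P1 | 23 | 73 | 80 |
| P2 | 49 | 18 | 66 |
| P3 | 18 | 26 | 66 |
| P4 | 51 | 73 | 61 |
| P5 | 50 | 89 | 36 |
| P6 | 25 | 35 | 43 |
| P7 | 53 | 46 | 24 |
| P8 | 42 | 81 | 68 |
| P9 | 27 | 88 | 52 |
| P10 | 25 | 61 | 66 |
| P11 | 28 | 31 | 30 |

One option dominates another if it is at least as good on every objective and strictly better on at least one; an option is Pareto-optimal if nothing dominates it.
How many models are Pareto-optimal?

5

P1: not dominated (best cargo).
P2: not dominated (best price).
P3: dominated by P2 (fuel economy 49≥18, price 18≤26, cargo 66≥66).
P4: not dominated.
P5: dominated by P4 (fuel economy 51≥50, price 73≤89, cargo 61≥36).
P6: dominated by P2 (fuel economy 49≥25, price 18≤35, cargo 66≥43).
P7: not dominated (best fuel economy).
P8: not dominated.
P9: dominated by P2 (fuel economy 49≥27, price 18≤88, cargo 66≥52).
P10: dominated by P2 (fuel economy 49≥25, price 18≤61, cargo 66≥66).
P11: dominated by P2 (fuel economy 49≥28, price 18≤31, cargo 66≥30).
Pareto-optimal: P1, P2, P4, P7, P8 → 5.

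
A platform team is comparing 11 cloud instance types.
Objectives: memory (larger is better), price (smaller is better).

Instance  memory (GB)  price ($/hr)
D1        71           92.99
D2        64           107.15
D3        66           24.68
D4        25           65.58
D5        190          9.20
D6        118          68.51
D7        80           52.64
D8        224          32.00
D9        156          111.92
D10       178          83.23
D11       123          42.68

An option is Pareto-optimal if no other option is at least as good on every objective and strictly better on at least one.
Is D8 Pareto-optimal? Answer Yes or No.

D1: worse on memory (71 vs 224).
D2: worse on memory (64 vs 224).
D3: worse on memory (66 vs 224).
D4: worse on memory (25 vs 224).
D5: worse on memory (190 vs 224).
D6: worse on memory (118 vs 224).
D7: worse on memory (80 vs 224).
D9: worse on memory (156 vs 224).
D10: worse on memory (178 vs 224).
D11: worse on memory (123 vs 224).
No option is at least as good as D8 on every objective and strictly better on one.

Yes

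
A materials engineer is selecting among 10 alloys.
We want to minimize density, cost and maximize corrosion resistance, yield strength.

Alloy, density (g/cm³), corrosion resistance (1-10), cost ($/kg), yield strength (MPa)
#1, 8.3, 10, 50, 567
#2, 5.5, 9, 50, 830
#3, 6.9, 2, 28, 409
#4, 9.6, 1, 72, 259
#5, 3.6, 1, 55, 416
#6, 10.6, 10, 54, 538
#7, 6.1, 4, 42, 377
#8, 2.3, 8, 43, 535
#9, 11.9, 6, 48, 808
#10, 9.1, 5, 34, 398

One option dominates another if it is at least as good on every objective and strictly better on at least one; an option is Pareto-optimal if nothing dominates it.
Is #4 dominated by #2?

Yes

#2 vs #4: density 5.5≤9.6, corrosion resistance 9≥1, cost 50≤72, yield strength 830≥259 — #2 is at least as good on every objective with at least one strict improvement.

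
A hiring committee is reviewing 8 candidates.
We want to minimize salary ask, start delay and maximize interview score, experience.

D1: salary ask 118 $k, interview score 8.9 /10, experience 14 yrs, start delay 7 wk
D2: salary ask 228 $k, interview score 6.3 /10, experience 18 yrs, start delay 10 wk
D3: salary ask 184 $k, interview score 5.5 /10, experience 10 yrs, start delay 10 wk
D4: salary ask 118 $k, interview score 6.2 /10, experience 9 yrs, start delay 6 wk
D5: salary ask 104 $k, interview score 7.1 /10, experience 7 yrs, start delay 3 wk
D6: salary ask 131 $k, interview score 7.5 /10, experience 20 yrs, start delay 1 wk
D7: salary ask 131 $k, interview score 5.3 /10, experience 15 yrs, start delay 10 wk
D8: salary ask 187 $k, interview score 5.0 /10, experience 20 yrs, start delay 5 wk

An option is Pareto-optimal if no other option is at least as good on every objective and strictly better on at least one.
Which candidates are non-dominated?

D1: not dominated (best interview score).
D2: dominated by D6 (salary ask 131≤228, interview score 7.5≥6.3, experience 20≥18, start delay 1≤10).
D3: dominated by D1 (salary ask 118≤184, interview score 8.9≥5.5, experience 14≥10, start delay 7≤10).
D4: not dominated.
D5: not dominated (best salary ask).
D6: not dominated (best start delay).
D7: dominated by D6 (salary ask 131≤131, interview score 7.5≥5.3, experience 20≥15, start delay 1≤10).
D8: dominated by D6 (salary ask 131≤187, interview score 7.5≥5.0, experience 20≥20, start delay 1≤5).

D1, D4, D5, D6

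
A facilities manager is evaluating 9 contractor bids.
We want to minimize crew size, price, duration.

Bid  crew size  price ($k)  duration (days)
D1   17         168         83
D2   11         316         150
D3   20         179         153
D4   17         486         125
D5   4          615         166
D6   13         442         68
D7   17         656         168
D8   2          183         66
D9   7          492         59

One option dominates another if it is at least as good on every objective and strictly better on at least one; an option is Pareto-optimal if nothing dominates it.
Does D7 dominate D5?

D7 vs D5: D7 is worse on crew size (17 vs 4), so it does not dominate D5.

No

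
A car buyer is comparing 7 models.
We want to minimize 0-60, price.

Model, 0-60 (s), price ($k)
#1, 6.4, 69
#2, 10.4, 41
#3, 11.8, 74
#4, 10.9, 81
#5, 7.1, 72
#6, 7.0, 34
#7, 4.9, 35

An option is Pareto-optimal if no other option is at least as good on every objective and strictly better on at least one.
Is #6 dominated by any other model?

#1: worse on price (69 vs 34).
#2: worse on 0-60 (10.4 vs 7.0).
#3: worse on 0-60 (11.8 vs 7.0).
#4: worse on 0-60 (10.9 vs 7.0).
#5: worse on 0-60 (7.1 vs 7.0).
#7: worse on price (35 vs 34).
No option is at least as good as #6 on every objective and strictly better on one.

No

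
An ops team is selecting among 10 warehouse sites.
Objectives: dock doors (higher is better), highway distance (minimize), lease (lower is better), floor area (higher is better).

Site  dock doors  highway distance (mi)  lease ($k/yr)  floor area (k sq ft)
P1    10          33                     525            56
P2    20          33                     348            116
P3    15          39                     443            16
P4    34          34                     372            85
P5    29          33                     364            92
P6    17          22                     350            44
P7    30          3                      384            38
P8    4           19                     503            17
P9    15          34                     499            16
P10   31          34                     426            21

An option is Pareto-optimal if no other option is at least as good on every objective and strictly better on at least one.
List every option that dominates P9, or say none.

P2, P4, P5, P6, P7, P10

P2: dock doors 20≥15, highway distance 33≤34, lease 348≤499, floor area 116≥16 — dominates P9.
P4: dock doors 34≥15, highway distance 34≤34, lease 372≤499, floor area 85≥16 — dominates P9.
P5: dock doors 29≥15, highway distance 33≤34, lease 364≤499, floor area 92≥16 — dominates P9.
P6: dock doors 17≥15, highway distance 22≤34, lease 350≤499, floor area 44≥16 — dominates P9.
P7: dock doors 30≥15, highway distance 3≤34, lease 384≤499, floor area 38≥16 — dominates P9.
P10: dock doors 31≥15, highway distance 34≤34, lease 426≤499, floor area 21≥16 — dominates P9.
Others (P1, P3, P8) are each worse than P9 on at least one objective.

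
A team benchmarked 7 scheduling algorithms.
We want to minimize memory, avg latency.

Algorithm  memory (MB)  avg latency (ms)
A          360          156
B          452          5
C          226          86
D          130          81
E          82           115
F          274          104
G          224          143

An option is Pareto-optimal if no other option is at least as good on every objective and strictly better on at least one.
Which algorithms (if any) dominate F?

C: memory 226≤274, avg latency 86≤104 — dominates F.
D: memory 130≤274, avg latency 81≤104 — dominates F.
Others (A, B, E, G) are each worse than F on at least one objective.

C, D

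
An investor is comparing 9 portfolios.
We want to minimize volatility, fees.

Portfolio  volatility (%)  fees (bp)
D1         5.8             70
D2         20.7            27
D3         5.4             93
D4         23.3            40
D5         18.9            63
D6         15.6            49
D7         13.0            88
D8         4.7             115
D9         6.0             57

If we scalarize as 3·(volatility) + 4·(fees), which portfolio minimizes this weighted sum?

D2

D1: 3·5.8 + 4·70 = 297.4
D2: 3·20.7 + 4·27 = 170.1
D3: 3·5.4 + 4·93 = 388.2
D4: 3·23.3 + 4·40 = 229.9
D5: 3·18.9 + 4·63 = 308.7
D6: 3·15.6 + 4·49 = 242.8
D7: 3·13.0 + 4·88 = 391.0
D8: 3·4.7 + 4·115 = 474.1
D9: 3·6.0 + 4·57 = 246.0
Lowest: D2 at 170.1.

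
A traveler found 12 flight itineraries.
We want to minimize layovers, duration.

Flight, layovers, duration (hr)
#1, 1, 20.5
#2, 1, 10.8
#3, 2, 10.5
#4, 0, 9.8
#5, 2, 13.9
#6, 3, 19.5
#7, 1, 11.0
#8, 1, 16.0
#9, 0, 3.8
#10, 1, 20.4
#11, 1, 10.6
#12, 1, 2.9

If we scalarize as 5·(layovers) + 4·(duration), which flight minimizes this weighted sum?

#9

#1: 5·1 + 4·20.5 = 87.0
#2: 5·1 + 4·10.8 = 48.2
#3: 5·2 + 4·10.5 = 52.0
#4: 5·0 + 4·9.8 = 39.2
#5: 5·2 + 4·13.9 = 65.6
#6: 5·3 + 4·19.5 = 93.0
#7: 5·1 + 4·11.0 = 49.0
#8: 5·1 + 4·16.0 = 69.0
#9: 5·0 + 4·3.8 = 15.2
#10: 5·1 + 4·20.4 = 86.6
#11: 5·1 + 4·10.6 = 47.4
#12: 5·1 + 4·2.9 = 16.6
Lowest: #9 at 15.2.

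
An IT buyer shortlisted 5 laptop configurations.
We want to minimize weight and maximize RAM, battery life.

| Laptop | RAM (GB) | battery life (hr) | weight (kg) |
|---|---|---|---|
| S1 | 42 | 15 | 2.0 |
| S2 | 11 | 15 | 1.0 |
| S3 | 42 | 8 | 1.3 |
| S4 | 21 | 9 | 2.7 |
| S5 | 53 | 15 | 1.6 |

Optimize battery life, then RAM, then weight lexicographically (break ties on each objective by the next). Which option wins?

First maximize battery life: best is 15, kept {S1, S2, S5}.
Then maximize RAM: best is 53, kept {S5}.

S5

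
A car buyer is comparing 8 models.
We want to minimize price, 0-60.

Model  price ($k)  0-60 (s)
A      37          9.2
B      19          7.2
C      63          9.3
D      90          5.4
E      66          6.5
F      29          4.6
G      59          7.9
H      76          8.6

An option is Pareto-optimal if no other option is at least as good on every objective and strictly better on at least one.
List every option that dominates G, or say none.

B, F

B: price 19≤59, 0-60 7.2≤7.9 — dominates G.
F: price 29≤59, 0-60 4.6≤7.9 — dominates G.
Others (A, C, D, E, H) are each worse than G on at least one objective.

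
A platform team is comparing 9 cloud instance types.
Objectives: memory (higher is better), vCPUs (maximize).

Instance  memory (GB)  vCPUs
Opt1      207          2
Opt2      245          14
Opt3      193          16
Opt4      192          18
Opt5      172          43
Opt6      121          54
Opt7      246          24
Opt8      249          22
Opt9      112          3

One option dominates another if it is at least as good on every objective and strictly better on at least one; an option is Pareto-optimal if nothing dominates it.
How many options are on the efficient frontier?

Opt1: dominated by Opt2 (memory 245≥207, vCPUs 14≥2).
Opt2: dominated by Opt7 (memory 246≥245, vCPUs 24≥14).
Opt3: dominated by Opt7 (memory 246≥193, vCPUs 24≥16).
Opt4: dominated by Opt7 (memory 246≥192, vCPUs 24≥18).
Opt5: not dominated.
Opt6: not dominated (best vCPUs).
Opt7: not dominated.
Opt8: not dominated (best memory).
Opt9: dominated by Opt2 (memory 245≥112, vCPUs 14≥3).
Pareto-optimal: Opt5, Opt6, Opt7, Opt8 → 4.

4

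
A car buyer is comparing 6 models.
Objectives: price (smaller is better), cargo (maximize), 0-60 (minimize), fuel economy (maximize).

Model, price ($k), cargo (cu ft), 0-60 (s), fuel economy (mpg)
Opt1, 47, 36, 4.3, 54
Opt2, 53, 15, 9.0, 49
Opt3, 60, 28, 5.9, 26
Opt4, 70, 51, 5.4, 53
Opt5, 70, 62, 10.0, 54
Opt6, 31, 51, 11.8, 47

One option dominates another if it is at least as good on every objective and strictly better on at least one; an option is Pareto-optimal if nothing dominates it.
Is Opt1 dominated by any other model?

No

Opt2: worse on price (53 vs 47).
Opt3: worse on price (60 vs 47).
Opt4: worse on price (70 vs 47).
Opt5: worse on price (70 vs 47).
Opt6: worse on 0-60 (11.8 vs 4.3).
No option is at least as good as Opt1 on every objective and strictly better on one.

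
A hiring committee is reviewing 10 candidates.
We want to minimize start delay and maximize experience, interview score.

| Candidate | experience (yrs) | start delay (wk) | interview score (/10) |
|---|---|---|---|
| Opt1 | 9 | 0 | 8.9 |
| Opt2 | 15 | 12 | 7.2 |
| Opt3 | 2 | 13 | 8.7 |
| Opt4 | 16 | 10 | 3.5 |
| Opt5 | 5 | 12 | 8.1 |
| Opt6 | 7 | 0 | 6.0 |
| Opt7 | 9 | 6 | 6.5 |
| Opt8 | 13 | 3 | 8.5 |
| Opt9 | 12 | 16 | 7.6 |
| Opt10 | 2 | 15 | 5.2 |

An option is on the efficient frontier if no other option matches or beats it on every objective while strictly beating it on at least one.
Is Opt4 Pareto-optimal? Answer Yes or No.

Yes

Opt1: worse on experience (9 vs 16).
Opt2: worse on experience (15 vs 16).
Opt3: worse on experience (2 vs 16).
Opt5: worse on experience (5 vs 16).
Opt6: worse on experience (7 vs 16).
Opt7: worse on experience (9 vs 16).
Opt8: worse on experience (13 vs 16).
Opt9: worse on experience (12 vs 16).
Opt10: worse on experience (2 vs 16).
No option is at least as good as Opt4 on every objective and strictly better on one.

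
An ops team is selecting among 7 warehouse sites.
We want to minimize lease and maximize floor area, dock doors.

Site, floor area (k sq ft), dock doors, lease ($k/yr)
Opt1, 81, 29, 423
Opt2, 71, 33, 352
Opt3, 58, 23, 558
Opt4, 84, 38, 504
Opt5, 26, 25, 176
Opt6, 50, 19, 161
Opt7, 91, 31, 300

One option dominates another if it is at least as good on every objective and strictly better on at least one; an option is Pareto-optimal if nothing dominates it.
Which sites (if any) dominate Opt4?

none

Opt1: worse on floor area (81 vs 84).
Opt2: worse on floor area (71 vs 84).
Opt3: worse on floor area (58 vs 84).
Opt5: worse on floor area (26 vs 84).
Opt6: worse on floor area (50 vs 84).
Opt7: worse on dock doors (31 vs 38).
No option dominates Opt4.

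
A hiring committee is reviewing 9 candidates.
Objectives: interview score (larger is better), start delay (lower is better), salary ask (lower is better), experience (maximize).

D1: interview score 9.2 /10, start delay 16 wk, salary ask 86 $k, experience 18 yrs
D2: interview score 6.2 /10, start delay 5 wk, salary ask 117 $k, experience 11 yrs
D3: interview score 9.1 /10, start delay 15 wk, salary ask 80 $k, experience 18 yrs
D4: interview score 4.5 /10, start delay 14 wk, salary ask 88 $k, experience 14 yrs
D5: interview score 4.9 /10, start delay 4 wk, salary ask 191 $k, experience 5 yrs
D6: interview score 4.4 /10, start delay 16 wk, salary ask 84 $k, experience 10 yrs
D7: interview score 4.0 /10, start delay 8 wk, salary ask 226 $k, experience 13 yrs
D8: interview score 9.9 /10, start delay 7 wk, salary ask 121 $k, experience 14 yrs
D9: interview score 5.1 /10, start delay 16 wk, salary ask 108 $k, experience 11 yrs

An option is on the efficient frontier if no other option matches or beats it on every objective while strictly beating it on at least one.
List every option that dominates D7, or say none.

D8: interview score 9.9≥4.0, start delay 7≤8, salary ask 121≤226, experience 14≥13 — dominates D7.
Others (D1, D2, D3, D4, D5, D6, D9) are each worse than D7 on at least one objective.

D8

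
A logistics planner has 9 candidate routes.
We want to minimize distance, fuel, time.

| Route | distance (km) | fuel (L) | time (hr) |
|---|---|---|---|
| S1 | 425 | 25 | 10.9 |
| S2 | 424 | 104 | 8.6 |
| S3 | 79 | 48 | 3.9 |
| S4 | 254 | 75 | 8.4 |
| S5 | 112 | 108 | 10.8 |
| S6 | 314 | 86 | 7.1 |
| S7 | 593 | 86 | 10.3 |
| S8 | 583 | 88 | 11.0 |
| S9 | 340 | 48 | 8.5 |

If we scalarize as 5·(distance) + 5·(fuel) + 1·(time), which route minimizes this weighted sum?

S1: 5·425 + 5·25 + 1·10.9 = 2260.9
S2: 5·424 + 5·104 + 1·8.6 = 2648.6
S3: 5·79 + 5·48 + 1·3.9 = 638.9
S4: 5·254 + 5·75 + 1·8.4 = 1653.4
S5: 5·112 + 5·108 + 1·10.8 = 1110.8
S6: 5·314 + 5·86 + 1·7.1 = 2007.1
S7: 5·593 + 5·86 + 1·10.3 = 3405.3
S8: 5·583 + 5·88 + 1·11.0 = 3366.0
S9: 5·340 + 5·48 + 1·8.5 = 1948.5
Lowest: S3 at 638.9.

S3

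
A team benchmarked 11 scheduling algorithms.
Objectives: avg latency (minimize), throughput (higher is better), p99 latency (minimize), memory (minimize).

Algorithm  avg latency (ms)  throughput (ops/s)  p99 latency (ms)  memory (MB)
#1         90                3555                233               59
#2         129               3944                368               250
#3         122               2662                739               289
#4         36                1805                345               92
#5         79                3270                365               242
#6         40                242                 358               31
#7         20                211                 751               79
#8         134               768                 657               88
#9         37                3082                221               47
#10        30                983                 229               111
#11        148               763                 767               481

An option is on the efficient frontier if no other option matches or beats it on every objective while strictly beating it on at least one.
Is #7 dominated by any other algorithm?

No

#1: worse on avg latency (90 vs 20).
#2: worse on avg latency (129 vs 20).
#3: worse on avg latency (122 vs 20).
#4: worse on avg latency (36 vs 20).
#5: worse on avg latency (79 vs 20).
#6: worse on avg latency (40 vs 20).
#8: worse on avg latency (134 vs 20).
#9: worse on avg latency (37 vs 20).
#10: worse on avg latency (30 vs 20).
#11: worse on avg latency (148 vs 20).
No option is at least as good as #7 on every objective and strictly better on one.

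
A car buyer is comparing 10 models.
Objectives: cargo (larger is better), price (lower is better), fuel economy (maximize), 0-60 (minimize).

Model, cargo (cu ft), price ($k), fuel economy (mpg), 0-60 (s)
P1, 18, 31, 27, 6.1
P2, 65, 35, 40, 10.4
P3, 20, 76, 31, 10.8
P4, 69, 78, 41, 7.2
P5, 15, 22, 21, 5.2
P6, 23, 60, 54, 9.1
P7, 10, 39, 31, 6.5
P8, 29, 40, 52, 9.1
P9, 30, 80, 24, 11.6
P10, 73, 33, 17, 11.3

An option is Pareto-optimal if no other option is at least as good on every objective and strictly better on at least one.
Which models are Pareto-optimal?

P1: not dominated.
P2: not dominated.
P3: dominated by P2 (cargo 65≥20, price 35≤76, fuel economy 40≥31, 0-60 10.4≤10.8).
P4: not dominated.
P5: not dominated (best price).
P6: not dominated (best fuel economy).
P7: not dominated.
P8: not dominated.
P9: dominated by P2 (cargo 65≥30, price 35≤80, fuel economy 40≥24, 0-60 10.4≤11.6).
P10: not dominated (best cargo).

P1, P2, P4, P5, P6, P7, P8, P10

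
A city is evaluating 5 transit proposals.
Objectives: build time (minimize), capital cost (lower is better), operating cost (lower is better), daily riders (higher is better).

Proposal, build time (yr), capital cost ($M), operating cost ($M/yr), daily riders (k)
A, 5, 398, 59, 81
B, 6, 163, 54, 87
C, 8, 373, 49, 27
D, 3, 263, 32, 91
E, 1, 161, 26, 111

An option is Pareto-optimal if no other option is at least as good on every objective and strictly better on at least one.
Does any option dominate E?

A: worse on build time (5 vs 1).
B: worse on build time (6 vs 1).
C: worse on build time (8 vs 1).
D: worse on build time (3 vs 1).
No option is at least as good as E on every objective and strictly better on one.

No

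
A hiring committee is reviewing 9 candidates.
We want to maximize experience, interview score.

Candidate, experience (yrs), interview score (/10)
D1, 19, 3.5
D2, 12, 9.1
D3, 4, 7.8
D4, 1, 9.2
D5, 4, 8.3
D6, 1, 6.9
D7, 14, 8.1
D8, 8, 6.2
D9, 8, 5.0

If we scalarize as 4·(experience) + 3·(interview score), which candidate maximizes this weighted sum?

D1: 4·19 + 3·3.5 = 86.5
D2: 4·12 + 3·9.1 = 75.3
D3: 4·4 + 3·7.8 = 39.4
D4: 4·1 + 3·9.2 = 31.6
D5: 4·4 + 3·8.3 = 40.9
D6: 4·1 + 3·6.9 = 24.7
D7: 4·14 + 3·8.1 = 80.3
D8: 4·8 + 3·6.2 = 50.6
D9: 4·8 + 3·5.0 = 47.0
Highest: D1 at 86.5.

D1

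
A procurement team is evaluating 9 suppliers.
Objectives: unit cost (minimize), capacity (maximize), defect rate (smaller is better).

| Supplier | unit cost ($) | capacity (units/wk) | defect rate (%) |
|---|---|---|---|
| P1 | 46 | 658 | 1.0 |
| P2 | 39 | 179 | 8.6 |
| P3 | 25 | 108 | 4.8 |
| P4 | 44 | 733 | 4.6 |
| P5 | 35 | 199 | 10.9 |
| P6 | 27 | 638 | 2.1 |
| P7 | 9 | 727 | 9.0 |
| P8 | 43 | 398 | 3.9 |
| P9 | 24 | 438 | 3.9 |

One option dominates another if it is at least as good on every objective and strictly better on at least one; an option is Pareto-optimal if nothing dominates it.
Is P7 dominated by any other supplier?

No

P1: worse on unit cost (46 vs 9).
P2: worse on unit cost (39 vs 9).
P3: worse on unit cost (25 vs 9).
P4: worse on unit cost (44 vs 9).
P5: worse on unit cost (35 vs 9).
P6: worse on unit cost (27 vs 9).
P8: worse on unit cost (43 vs 9).
P9: worse on unit cost (24 vs 9).
No option is at least as good as P7 on every objective and strictly better on one.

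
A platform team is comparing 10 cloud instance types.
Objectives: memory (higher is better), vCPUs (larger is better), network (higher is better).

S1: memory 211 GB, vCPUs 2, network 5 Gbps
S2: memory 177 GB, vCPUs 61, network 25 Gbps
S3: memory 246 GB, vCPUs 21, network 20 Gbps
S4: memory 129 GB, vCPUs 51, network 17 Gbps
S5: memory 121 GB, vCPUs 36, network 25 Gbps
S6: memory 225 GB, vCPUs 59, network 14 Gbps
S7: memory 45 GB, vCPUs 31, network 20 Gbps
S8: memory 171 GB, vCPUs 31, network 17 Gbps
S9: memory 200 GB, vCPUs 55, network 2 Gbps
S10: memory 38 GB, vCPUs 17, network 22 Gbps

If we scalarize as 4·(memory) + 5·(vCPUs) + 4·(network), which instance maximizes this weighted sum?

S6

S1: 4·211 + 5·2 + 4·5 = 874
S2: 4·177 + 5·61 + 4·25 = 1113
S3: 4·246 + 5·21 + 4·20 = 1169
S4: 4·129 + 5·51 + 4·17 = 839
S5: 4·121 + 5·36 + 4·25 = 764
S6: 4·225 + 5·59 + 4·14 = 1251
S7: 4·45 + 5·31 + 4·20 = 415
S8: 4·171 + 5·31 + 4·17 = 907
S9: 4·200 + 5·55 + 4·2 = 1083
S10: 4·38 + 5·17 + 4·22 = 325
Highest: S6 at 1251.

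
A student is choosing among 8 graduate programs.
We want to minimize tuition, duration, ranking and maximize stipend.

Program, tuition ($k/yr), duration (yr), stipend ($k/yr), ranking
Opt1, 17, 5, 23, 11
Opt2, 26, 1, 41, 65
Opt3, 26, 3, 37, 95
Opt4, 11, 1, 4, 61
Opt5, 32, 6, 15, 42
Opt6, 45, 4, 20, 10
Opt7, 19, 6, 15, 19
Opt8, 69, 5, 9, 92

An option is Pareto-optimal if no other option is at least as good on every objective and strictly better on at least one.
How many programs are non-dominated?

4

Opt1: not dominated.
Opt2: not dominated (best stipend).
Opt3: dominated by Opt2 (tuition 26≤26, duration 1≤3, stipend 41≥37, ranking 65≤95).
Opt4: not dominated (best tuition).
Opt5: dominated by Opt1 (tuition 17≤32, duration 5≤6, stipend 23≥15, ranking 11≤42).
Opt6: not dominated (best ranking).
Opt7: dominated by Opt1 (tuition 17≤19, duration 5≤6, stipend 23≥15, ranking 11≤19).
Opt8: dominated by Opt1 (tuition 17≤69, duration 5≤5, stipend 23≥9, ranking 11≤92).
Pareto-optimal: Opt1, Opt2, Opt4, Opt6 → 4.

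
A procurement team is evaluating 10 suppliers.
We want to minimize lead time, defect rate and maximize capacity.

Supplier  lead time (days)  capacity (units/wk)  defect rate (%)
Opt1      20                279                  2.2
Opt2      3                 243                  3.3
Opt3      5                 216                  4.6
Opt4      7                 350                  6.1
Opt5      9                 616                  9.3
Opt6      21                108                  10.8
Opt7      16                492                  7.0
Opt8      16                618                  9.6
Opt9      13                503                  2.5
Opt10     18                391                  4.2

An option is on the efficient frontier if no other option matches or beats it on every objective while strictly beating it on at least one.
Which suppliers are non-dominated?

Opt1: not dominated (best defect rate).
Opt2: not dominated (best lead time).
Opt3: dominated by Opt2 (lead time 3≤5, capacity 243≥216, defect rate 3.3≤4.6).
Opt4: not dominated.
Opt5: not dominated.
Opt6: dominated by Opt1 (lead time 20≤21, capacity 279≥108, defect rate 2.2≤10.8).
Opt7: dominated by Opt9 (lead time 13≤16, capacity 503≥492, defect rate 2.5≤7.0).
Opt8: not dominated (best capacity).
Opt9: not dominated.
Opt10: dominated by Opt9 (lead time 13≤18, capacity 503≥391, defect rate 2.5≤4.2).

Opt1, Opt2, Opt4, Opt5, Opt8, Opt9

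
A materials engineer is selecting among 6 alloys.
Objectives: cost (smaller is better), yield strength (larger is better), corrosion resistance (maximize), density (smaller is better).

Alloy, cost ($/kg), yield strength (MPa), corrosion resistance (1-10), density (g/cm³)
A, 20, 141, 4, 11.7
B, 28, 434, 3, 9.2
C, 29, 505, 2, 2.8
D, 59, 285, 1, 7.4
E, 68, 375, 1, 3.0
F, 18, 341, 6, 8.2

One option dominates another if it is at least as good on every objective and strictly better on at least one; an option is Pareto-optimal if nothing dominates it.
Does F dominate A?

Yes

F vs A: cost 18≤20, yield strength 341≥141, corrosion resistance 6≥4, density 8.2≤11.7 — F is at least as good on every objective with at least one strict improvement.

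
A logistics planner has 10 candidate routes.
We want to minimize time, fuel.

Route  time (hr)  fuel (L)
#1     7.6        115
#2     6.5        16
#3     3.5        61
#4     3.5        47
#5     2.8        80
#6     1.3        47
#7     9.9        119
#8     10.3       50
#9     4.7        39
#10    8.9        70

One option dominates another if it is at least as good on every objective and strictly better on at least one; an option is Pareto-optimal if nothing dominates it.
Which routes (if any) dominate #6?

none

#1: worse on time (7.6 vs 1.3).
#2: worse on time (6.5 vs 1.3).
#3: worse on time (3.5 vs 1.3).
#4: worse on time (3.5 vs 1.3).
#5: worse on time (2.8 vs 1.3).
#7: worse on time (9.9 vs 1.3).
#8: worse on time (10.3 vs 1.3).
#9: worse on time (4.7 vs 1.3).
#10: worse on time (8.9 vs 1.3).
No option dominates #6.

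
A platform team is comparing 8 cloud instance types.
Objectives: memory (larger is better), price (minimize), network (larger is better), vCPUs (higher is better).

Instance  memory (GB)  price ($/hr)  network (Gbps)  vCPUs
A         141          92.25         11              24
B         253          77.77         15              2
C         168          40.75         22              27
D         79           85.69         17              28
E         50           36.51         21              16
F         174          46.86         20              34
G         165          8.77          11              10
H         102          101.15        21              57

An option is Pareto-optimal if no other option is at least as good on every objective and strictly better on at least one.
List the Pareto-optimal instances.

B, C, E, F, G, H

A: dominated by C (memory 168≥141, price 40.75≤92.25, network 22≥11, vCPUs 27≥24).
B: not dominated (best memory).
C: not dominated (best network).
D: dominated by F (memory 174≥79, price 46.86≤85.69, network 20≥17, vCPUs 34≥28).
E: not dominated.
F: not dominated.
G: not dominated (best price).
H: not dominated (best vCPUs).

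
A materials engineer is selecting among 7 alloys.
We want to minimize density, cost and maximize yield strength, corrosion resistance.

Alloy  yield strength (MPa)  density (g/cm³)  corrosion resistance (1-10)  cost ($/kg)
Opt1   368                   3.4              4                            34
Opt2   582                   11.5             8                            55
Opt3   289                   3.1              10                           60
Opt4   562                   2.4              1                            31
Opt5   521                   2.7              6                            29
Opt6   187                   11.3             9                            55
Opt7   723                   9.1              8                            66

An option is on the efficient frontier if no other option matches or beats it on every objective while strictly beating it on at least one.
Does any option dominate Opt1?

Opt5 vs Opt1: yield strength 521≥368, density 2.7≤3.4, corrosion resistance 6≥4, cost 29≤34 — Opt5 is at least as good on every objective and strictly better on at least one, so Opt5 dominates Opt1.

Yes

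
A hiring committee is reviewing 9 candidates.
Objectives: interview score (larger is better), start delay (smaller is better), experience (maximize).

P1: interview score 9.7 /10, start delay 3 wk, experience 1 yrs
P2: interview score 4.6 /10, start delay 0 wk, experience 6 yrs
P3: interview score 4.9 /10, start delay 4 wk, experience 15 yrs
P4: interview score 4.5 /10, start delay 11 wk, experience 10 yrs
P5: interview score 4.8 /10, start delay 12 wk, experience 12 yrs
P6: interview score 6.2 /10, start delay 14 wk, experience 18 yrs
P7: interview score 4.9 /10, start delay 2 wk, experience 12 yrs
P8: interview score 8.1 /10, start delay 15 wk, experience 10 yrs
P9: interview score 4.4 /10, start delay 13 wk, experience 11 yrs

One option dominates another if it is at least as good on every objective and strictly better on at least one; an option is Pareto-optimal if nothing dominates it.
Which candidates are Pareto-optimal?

P1, P2, P3, P6, P7, P8

P1: not dominated (best interview score).
P2: not dominated (best start delay).
P3: not dominated.
P4: dominated by P3 (interview score 4.9≥4.5, start delay 4≤11, experience 15≥10).
P5: dominated by P3 (interview score 4.9≥4.8, start delay 4≤12, experience 15≥12).
P6: not dominated (best experience).
P7: not dominated.
P8: not dominated.
P9: dominated by P3 (interview score 4.9≥4.4, start delay 4≤13, experience 15≥11).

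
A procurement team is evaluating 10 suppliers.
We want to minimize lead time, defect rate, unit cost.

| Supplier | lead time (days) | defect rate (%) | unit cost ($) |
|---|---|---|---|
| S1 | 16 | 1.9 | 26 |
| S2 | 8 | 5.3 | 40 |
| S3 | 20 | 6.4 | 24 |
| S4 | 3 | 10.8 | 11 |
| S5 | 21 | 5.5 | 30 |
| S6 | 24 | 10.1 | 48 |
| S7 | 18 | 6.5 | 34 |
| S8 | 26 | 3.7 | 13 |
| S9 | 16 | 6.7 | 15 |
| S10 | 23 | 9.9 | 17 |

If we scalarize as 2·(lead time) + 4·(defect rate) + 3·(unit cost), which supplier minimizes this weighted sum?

S1: 2·16 + 4·1.9 + 3·26 = 117.6
S2: 2·8 + 4·5.3 + 3·40 = 157.2
S3: 2·20 + 4·6.4 + 3·24 = 137.6
S4: 2·3 + 4·10.8 + 3·11 = 82.2
S5: 2·21 + 4·5.5 + 3·30 = 154.0
S6: 2·24 + 4·10.1 + 3·48 = 232.4
S7: 2·18 + 4·6.5 + 3·34 = 164.0
S8: 2·26 + 4·3.7 + 3·13 = 105.8
S9: 2·16 + 4·6.7 + 3·15 = 103.8
S10: 2·23 + 4·9.9 + 3·17 = 136.6
Lowest: S4 at 82.2.

S4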